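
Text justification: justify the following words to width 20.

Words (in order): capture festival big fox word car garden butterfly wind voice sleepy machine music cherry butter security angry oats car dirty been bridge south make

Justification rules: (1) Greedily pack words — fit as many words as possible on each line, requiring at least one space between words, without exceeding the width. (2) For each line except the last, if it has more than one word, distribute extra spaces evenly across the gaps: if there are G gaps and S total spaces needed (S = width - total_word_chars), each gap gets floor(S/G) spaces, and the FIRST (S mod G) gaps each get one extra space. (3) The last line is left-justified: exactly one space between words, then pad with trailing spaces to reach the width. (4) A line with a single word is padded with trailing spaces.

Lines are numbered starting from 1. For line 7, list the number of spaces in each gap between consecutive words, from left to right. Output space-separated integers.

Line 1: ['capture', 'festival', 'big'] (min_width=20, slack=0)
Line 2: ['fox', 'word', 'car', 'garden'] (min_width=19, slack=1)
Line 3: ['butterfly', 'wind', 'voice'] (min_width=20, slack=0)
Line 4: ['sleepy', 'machine', 'music'] (min_width=20, slack=0)
Line 5: ['cherry', 'butter'] (min_width=13, slack=7)
Line 6: ['security', 'angry', 'oats'] (min_width=19, slack=1)
Line 7: ['car', 'dirty', 'been'] (min_width=14, slack=6)
Line 8: ['bridge', 'south', 'make'] (min_width=17, slack=3)

Answer: 4 4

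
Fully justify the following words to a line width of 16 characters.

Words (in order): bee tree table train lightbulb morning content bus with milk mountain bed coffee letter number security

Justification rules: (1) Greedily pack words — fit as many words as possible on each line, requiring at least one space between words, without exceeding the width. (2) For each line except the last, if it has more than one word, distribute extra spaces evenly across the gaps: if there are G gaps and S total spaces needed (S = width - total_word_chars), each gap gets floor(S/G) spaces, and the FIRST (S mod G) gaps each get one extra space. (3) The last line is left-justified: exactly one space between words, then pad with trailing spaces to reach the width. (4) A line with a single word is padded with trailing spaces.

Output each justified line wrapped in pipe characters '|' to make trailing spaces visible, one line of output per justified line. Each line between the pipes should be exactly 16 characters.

Line 1: ['bee', 'tree', 'table'] (min_width=14, slack=2)
Line 2: ['train', 'lightbulb'] (min_width=15, slack=1)
Line 3: ['morning', 'content'] (min_width=15, slack=1)
Line 4: ['bus', 'with', 'milk'] (min_width=13, slack=3)
Line 5: ['mountain', 'bed'] (min_width=12, slack=4)
Line 6: ['coffee', 'letter'] (min_width=13, slack=3)
Line 7: ['number', 'security'] (min_width=15, slack=1)

Answer: |bee  tree  table|
|train  lightbulb|
|morning  content|
|bus   with  milk|
|mountain     bed|
|coffee    letter|
|number security |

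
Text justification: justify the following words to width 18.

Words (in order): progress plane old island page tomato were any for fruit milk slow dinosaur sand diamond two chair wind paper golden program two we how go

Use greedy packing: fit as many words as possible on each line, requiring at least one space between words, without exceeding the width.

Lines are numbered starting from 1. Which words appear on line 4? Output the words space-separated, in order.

Answer: milk slow dinosaur

Derivation:
Line 1: ['progress', 'plane', 'old'] (min_width=18, slack=0)
Line 2: ['island', 'page', 'tomato'] (min_width=18, slack=0)
Line 3: ['were', 'any', 'for', 'fruit'] (min_width=18, slack=0)
Line 4: ['milk', 'slow', 'dinosaur'] (min_width=18, slack=0)
Line 5: ['sand', 'diamond', 'two'] (min_width=16, slack=2)
Line 6: ['chair', 'wind', 'paper'] (min_width=16, slack=2)
Line 7: ['golden', 'program', 'two'] (min_width=18, slack=0)
Line 8: ['we', 'how', 'go'] (min_width=9, slack=9)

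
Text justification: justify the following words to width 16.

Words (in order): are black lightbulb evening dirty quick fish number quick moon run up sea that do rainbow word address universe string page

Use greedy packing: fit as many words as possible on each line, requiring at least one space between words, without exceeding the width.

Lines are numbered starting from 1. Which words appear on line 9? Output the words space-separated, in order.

Answer: universe string

Derivation:
Line 1: ['are', 'black'] (min_width=9, slack=7)
Line 2: ['lightbulb'] (min_width=9, slack=7)
Line 3: ['evening', 'dirty'] (min_width=13, slack=3)
Line 4: ['quick', 'fish'] (min_width=10, slack=6)
Line 5: ['number', 'quick'] (min_width=12, slack=4)
Line 6: ['moon', 'run', 'up', 'sea'] (min_width=15, slack=1)
Line 7: ['that', 'do', 'rainbow'] (min_width=15, slack=1)
Line 8: ['word', 'address'] (min_width=12, slack=4)
Line 9: ['universe', 'string'] (min_width=15, slack=1)
Line 10: ['page'] (min_width=4, slack=12)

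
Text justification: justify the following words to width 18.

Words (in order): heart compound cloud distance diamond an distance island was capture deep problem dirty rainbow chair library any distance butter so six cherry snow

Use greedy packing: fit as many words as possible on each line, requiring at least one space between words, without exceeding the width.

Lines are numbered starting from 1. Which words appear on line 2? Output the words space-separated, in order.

Line 1: ['heart', 'compound'] (min_width=14, slack=4)
Line 2: ['cloud', 'distance'] (min_width=14, slack=4)
Line 3: ['diamond', 'an'] (min_width=10, slack=8)
Line 4: ['distance', 'island'] (min_width=15, slack=3)
Line 5: ['was', 'capture', 'deep'] (min_width=16, slack=2)
Line 6: ['problem', 'dirty'] (min_width=13, slack=5)
Line 7: ['rainbow', 'chair'] (min_width=13, slack=5)
Line 8: ['library', 'any'] (min_width=11, slack=7)
Line 9: ['distance', 'butter', 'so'] (min_width=18, slack=0)
Line 10: ['six', 'cherry', 'snow'] (min_width=15, slack=3)

Answer: cloud distance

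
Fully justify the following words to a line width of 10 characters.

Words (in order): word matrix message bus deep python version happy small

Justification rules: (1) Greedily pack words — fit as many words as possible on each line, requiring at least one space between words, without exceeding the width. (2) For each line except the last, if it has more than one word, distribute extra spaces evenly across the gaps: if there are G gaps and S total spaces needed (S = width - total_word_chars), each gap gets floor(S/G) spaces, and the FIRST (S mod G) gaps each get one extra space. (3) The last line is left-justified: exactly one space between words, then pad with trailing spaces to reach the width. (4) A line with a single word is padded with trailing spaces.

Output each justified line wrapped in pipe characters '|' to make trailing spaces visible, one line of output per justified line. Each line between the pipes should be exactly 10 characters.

Line 1: ['word'] (min_width=4, slack=6)
Line 2: ['matrix'] (min_width=6, slack=4)
Line 3: ['message'] (min_width=7, slack=3)
Line 4: ['bus', 'deep'] (min_width=8, slack=2)
Line 5: ['python'] (min_width=6, slack=4)
Line 6: ['version'] (min_width=7, slack=3)
Line 7: ['happy'] (min_width=5, slack=5)
Line 8: ['small'] (min_width=5, slack=5)

Answer: |word      |
|matrix    |
|message   |
|bus   deep|
|python    |
|version   |
|happy     |
|small     |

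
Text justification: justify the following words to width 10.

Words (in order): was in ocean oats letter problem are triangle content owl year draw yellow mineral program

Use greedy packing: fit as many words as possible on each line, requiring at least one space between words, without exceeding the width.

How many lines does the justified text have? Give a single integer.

Line 1: ['was', 'in'] (min_width=6, slack=4)
Line 2: ['ocean', 'oats'] (min_width=10, slack=0)
Line 3: ['letter'] (min_width=6, slack=4)
Line 4: ['problem'] (min_width=7, slack=3)
Line 5: ['are'] (min_width=3, slack=7)
Line 6: ['triangle'] (min_width=8, slack=2)
Line 7: ['content'] (min_width=7, slack=3)
Line 8: ['owl', 'year'] (min_width=8, slack=2)
Line 9: ['draw'] (min_width=4, slack=6)
Line 10: ['yellow'] (min_width=6, slack=4)
Line 11: ['mineral'] (min_width=7, slack=3)
Line 12: ['program'] (min_width=7, slack=3)
Total lines: 12

Answer: 12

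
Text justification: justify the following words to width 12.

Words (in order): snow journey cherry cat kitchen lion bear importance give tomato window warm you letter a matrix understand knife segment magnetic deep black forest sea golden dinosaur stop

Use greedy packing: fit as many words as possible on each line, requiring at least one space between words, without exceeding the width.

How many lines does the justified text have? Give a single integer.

Answer: 18

Derivation:
Line 1: ['snow', 'journey'] (min_width=12, slack=0)
Line 2: ['cherry', 'cat'] (min_width=10, slack=2)
Line 3: ['kitchen', 'lion'] (min_width=12, slack=0)
Line 4: ['bear'] (min_width=4, slack=8)
Line 5: ['importance'] (min_width=10, slack=2)
Line 6: ['give', 'tomato'] (min_width=11, slack=1)
Line 7: ['window', 'warm'] (min_width=11, slack=1)
Line 8: ['you', 'letter', 'a'] (min_width=12, slack=0)
Line 9: ['matrix'] (min_width=6, slack=6)
Line 10: ['understand'] (min_width=10, slack=2)
Line 11: ['knife'] (min_width=5, slack=7)
Line 12: ['segment'] (min_width=7, slack=5)
Line 13: ['magnetic'] (min_width=8, slack=4)
Line 14: ['deep', 'black'] (min_width=10, slack=2)
Line 15: ['forest', 'sea'] (min_width=10, slack=2)
Line 16: ['golden'] (min_width=6, slack=6)
Line 17: ['dinosaur'] (min_width=8, slack=4)
Line 18: ['stop'] (min_width=4, slack=8)
Total lines: 18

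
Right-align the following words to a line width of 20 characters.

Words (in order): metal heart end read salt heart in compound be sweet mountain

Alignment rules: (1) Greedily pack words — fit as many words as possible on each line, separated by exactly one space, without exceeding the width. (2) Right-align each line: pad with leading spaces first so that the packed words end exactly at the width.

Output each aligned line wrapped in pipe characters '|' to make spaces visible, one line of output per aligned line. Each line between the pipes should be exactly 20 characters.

Line 1: ['metal', 'heart', 'end', 'read'] (min_width=20, slack=0)
Line 2: ['salt', 'heart', 'in'] (min_width=13, slack=7)
Line 3: ['compound', 'be', 'sweet'] (min_width=17, slack=3)
Line 4: ['mountain'] (min_width=8, slack=12)

Answer: |metal heart end read|
|       salt heart in|
|   compound be sweet|
|            mountain|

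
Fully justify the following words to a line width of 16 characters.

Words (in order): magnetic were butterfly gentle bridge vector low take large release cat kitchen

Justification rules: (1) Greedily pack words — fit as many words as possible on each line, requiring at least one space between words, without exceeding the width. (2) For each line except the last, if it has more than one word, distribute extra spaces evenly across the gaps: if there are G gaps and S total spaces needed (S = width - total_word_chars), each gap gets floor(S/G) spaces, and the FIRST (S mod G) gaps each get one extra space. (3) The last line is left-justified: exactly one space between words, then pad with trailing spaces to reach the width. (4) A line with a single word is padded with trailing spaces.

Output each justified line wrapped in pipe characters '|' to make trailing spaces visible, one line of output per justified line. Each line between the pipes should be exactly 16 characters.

Line 1: ['magnetic', 'were'] (min_width=13, slack=3)
Line 2: ['butterfly', 'gentle'] (min_width=16, slack=0)
Line 3: ['bridge', 'vector'] (min_width=13, slack=3)
Line 4: ['low', 'take', 'large'] (min_width=14, slack=2)
Line 5: ['release', 'cat'] (min_width=11, slack=5)
Line 6: ['kitchen'] (min_width=7, slack=9)

Answer: |magnetic    were|
|butterfly gentle|
|bridge    vector|
|low  take  large|
|release      cat|
|kitchen         |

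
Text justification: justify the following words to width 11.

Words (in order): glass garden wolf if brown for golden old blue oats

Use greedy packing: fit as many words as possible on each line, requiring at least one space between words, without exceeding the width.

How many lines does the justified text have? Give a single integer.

Answer: 6

Derivation:
Line 1: ['glass'] (min_width=5, slack=6)
Line 2: ['garden', 'wolf'] (min_width=11, slack=0)
Line 3: ['if', 'brown'] (min_width=8, slack=3)
Line 4: ['for', 'golden'] (min_width=10, slack=1)
Line 5: ['old', 'blue'] (min_width=8, slack=3)
Line 6: ['oats'] (min_width=4, slack=7)
Total lines: 6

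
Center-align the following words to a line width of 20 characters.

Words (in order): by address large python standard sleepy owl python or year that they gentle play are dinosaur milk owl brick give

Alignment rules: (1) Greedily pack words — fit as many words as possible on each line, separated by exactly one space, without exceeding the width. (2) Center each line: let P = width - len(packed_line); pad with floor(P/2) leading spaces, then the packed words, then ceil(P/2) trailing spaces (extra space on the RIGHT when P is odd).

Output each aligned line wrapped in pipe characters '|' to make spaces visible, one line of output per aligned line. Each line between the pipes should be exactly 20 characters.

Answer: |  by address large  |
|  python standard   |
|sleepy owl python or|
|   year that they   |
|  gentle play are   |
| dinosaur milk owl  |
|     brick give     |

Derivation:
Line 1: ['by', 'address', 'large'] (min_width=16, slack=4)
Line 2: ['python', 'standard'] (min_width=15, slack=5)
Line 3: ['sleepy', 'owl', 'python', 'or'] (min_width=20, slack=0)
Line 4: ['year', 'that', 'they'] (min_width=14, slack=6)
Line 5: ['gentle', 'play', 'are'] (min_width=15, slack=5)
Line 6: ['dinosaur', 'milk', 'owl'] (min_width=17, slack=3)
Line 7: ['brick', 'give'] (min_width=10, slack=10)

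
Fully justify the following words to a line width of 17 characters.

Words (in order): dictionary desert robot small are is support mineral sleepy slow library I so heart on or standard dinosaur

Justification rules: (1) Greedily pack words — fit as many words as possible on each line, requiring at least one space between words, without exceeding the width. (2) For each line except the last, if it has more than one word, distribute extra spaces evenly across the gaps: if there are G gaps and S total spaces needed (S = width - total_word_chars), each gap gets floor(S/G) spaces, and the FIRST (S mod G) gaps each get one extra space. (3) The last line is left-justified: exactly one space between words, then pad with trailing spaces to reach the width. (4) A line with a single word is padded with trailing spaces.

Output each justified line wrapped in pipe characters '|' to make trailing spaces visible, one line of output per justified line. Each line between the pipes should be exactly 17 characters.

Line 1: ['dictionary', 'desert'] (min_width=17, slack=0)
Line 2: ['robot', 'small', 'are'] (min_width=15, slack=2)
Line 3: ['is', 'support'] (min_width=10, slack=7)
Line 4: ['mineral', 'sleepy'] (min_width=14, slack=3)
Line 5: ['slow', 'library', 'I', 'so'] (min_width=17, slack=0)
Line 6: ['heart', 'on', 'or'] (min_width=11, slack=6)
Line 7: ['standard', 'dinosaur'] (min_width=17, slack=0)

Answer: |dictionary desert|
|robot  small  are|
|is        support|
|mineral    sleepy|
|slow library I so|
|heart    on    or|
|standard dinosaur|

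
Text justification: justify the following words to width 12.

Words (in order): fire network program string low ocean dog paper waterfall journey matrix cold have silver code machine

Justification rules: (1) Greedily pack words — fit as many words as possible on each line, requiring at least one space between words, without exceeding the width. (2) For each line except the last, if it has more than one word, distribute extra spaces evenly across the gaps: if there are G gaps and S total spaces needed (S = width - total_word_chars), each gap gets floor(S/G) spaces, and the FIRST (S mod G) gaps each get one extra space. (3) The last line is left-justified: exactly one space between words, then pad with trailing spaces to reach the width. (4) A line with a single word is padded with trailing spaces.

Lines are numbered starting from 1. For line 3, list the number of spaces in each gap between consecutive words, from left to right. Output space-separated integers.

Line 1: ['fire', 'network'] (min_width=12, slack=0)
Line 2: ['program'] (min_width=7, slack=5)
Line 3: ['string', 'low'] (min_width=10, slack=2)
Line 4: ['ocean', 'dog'] (min_width=9, slack=3)
Line 5: ['paper'] (min_width=5, slack=7)
Line 6: ['waterfall'] (min_width=9, slack=3)
Line 7: ['journey'] (min_width=7, slack=5)
Line 8: ['matrix', 'cold'] (min_width=11, slack=1)
Line 9: ['have', 'silver'] (min_width=11, slack=1)
Line 10: ['code', 'machine'] (min_width=12, slack=0)

Answer: 3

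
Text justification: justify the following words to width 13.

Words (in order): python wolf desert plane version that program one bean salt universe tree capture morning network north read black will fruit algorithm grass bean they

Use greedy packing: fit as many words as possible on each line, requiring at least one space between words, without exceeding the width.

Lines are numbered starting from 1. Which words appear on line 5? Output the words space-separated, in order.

Answer: bean salt

Derivation:
Line 1: ['python', 'wolf'] (min_width=11, slack=2)
Line 2: ['desert', 'plane'] (min_width=12, slack=1)
Line 3: ['version', 'that'] (min_width=12, slack=1)
Line 4: ['program', 'one'] (min_width=11, slack=2)
Line 5: ['bean', 'salt'] (min_width=9, slack=4)
Line 6: ['universe', 'tree'] (min_width=13, slack=0)
Line 7: ['capture'] (min_width=7, slack=6)
Line 8: ['morning'] (min_width=7, slack=6)
Line 9: ['network', 'north'] (min_width=13, slack=0)
Line 10: ['read', 'black'] (min_width=10, slack=3)
Line 11: ['will', 'fruit'] (min_width=10, slack=3)
Line 12: ['algorithm'] (min_width=9, slack=4)
Line 13: ['grass', 'bean'] (min_width=10, slack=3)
Line 14: ['they'] (min_width=4, slack=9)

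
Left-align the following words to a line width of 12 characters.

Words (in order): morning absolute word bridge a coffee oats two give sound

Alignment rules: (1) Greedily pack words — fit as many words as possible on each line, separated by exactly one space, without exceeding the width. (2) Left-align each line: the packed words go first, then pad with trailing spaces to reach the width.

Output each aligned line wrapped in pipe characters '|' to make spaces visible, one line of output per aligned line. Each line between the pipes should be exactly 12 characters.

Answer: |morning     |
|absolute    |
|word bridge |
|a coffee    |
|oats two    |
|give sound  |

Derivation:
Line 1: ['morning'] (min_width=7, slack=5)
Line 2: ['absolute'] (min_width=8, slack=4)
Line 3: ['word', 'bridge'] (min_width=11, slack=1)
Line 4: ['a', 'coffee'] (min_width=8, slack=4)
Line 5: ['oats', 'two'] (min_width=8, slack=4)
Line 6: ['give', 'sound'] (min_width=10, slack=2)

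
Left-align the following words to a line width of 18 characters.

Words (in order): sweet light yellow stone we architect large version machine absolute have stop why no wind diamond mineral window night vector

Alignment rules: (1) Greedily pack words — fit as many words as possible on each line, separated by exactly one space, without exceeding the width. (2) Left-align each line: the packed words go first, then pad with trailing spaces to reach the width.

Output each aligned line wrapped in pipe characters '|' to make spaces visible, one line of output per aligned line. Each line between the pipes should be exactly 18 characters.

Line 1: ['sweet', 'light', 'yellow'] (min_width=18, slack=0)
Line 2: ['stone', 'we', 'architect'] (min_width=18, slack=0)
Line 3: ['large', 'version'] (min_width=13, slack=5)
Line 4: ['machine', 'absolute'] (min_width=16, slack=2)
Line 5: ['have', 'stop', 'why', 'no'] (min_width=16, slack=2)
Line 6: ['wind', 'diamond'] (min_width=12, slack=6)
Line 7: ['mineral', 'window'] (min_width=14, slack=4)
Line 8: ['night', 'vector'] (min_width=12, slack=6)

Answer: |sweet light yellow|
|stone we architect|
|large version     |
|machine absolute  |
|have stop why no  |
|wind diamond      |
|mineral window    |
|night vector      |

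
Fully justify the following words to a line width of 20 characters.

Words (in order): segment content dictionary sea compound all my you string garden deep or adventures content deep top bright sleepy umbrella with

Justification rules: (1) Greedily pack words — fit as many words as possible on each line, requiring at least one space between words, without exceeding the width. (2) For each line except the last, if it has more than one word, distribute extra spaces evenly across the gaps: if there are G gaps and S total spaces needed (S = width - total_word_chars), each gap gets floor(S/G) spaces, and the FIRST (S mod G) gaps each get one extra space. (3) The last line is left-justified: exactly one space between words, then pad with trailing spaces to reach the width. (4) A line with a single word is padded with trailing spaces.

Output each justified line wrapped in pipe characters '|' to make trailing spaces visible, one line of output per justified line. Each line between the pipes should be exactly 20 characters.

Answer: |segment      content|
|dictionary       sea|
|compound  all my you|
|string  garden  deep|
|or        adventures|
|content   deep   top|
|bright        sleepy|
|umbrella with       |

Derivation:
Line 1: ['segment', 'content'] (min_width=15, slack=5)
Line 2: ['dictionary', 'sea'] (min_width=14, slack=6)
Line 3: ['compound', 'all', 'my', 'you'] (min_width=19, slack=1)
Line 4: ['string', 'garden', 'deep'] (min_width=18, slack=2)
Line 5: ['or', 'adventures'] (min_width=13, slack=7)
Line 6: ['content', 'deep', 'top'] (min_width=16, slack=4)
Line 7: ['bright', 'sleepy'] (min_width=13, slack=7)
Line 8: ['umbrella', 'with'] (min_width=13, slack=7)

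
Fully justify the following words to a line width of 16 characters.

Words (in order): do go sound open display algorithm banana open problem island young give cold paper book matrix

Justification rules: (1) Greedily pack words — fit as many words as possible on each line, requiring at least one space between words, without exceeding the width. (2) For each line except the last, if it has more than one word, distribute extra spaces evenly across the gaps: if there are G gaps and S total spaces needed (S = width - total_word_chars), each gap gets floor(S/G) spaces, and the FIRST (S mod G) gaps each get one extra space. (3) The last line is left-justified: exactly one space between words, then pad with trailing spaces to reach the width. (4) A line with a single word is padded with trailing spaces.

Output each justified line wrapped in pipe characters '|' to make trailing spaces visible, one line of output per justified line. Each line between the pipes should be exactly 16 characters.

Answer: |do go sound open|
|display         |
|algorithm banana|
|open     problem|
|island     young|
|give  cold paper|
|book matrix     |

Derivation:
Line 1: ['do', 'go', 'sound', 'open'] (min_width=16, slack=0)
Line 2: ['display'] (min_width=7, slack=9)
Line 3: ['algorithm', 'banana'] (min_width=16, slack=0)
Line 4: ['open', 'problem'] (min_width=12, slack=4)
Line 5: ['island', 'young'] (min_width=12, slack=4)
Line 6: ['give', 'cold', 'paper'] (min_width=15, slack=1)
Line 7: ['book', 'matrix'] (min_width=11, slack=5)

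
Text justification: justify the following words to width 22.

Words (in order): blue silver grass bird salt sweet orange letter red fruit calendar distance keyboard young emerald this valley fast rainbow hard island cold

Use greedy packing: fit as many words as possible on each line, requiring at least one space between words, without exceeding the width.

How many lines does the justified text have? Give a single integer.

Answer: 8

Derivation:
Line 1: ['blue', 'silver', 'grass', 'bird'] (min_width=22, slack=0)
Line 2: ['salt', 'sweet', 'orange'] (min_width=17, slack=5)
Line 3: ['letter', 'red', 'fruit'] (min_width=16, slack=6)
Line 4: ['calendar', 'distance'] (min_width=17, slack=5)
Line 5: ['keyboard', 'young', 'emerald'] (min_width=22, slack=0)
Line 6: ['this', 'valley', 'fast'] (min_width=16, slack=6)
Line 7: ['rainbow', 'hard', 'island'] (min_width=19, slack=3)
Line 8: ['cold'] (min_width=4, slack=18)
Total lines: 8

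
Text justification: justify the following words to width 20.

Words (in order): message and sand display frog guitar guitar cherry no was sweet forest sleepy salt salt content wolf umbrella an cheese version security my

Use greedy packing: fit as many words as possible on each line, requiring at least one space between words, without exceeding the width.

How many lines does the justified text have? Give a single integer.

Answer: 8

Derivation:
Line 1: ['message', 'and', 'sand'] (min_width=16, slack=4)
Line 2: ['display', 'frog', 'guitar'] (min_width=19, slack=1)
Line 3: ['guitar', 'cherry', 'no', 'was'] (min_width=20, slack=0)
Line 4: ['sweet', 'forest', 'sleepy'] (min_width=19, slack=1)
Line 5: ['salt', 'salt', 'content'] (min_width=17, slack=3)
Line 6: ['wolf', 'umbrella', 'an'] (min_width=16, slack=4)
Line 7: ['cheese', 'version'] (min_width=14, slack=6)
Line 8: ['security', 'my'] (min_width=11, slack=9)
Total lines: 8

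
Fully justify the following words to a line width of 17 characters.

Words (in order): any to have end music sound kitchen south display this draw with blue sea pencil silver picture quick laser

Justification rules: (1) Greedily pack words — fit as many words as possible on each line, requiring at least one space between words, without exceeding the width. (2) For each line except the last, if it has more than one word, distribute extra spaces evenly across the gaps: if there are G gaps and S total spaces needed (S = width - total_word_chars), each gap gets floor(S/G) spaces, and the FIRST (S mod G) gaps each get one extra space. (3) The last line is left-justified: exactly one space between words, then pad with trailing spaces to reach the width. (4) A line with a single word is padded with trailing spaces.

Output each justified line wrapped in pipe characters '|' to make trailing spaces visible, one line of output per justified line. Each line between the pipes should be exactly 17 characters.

Line 1: ['any', 'to', 'have', 'end'] (min_width=15, slack=2)
Line 2: ['music', 'sound'] (min_width=11, slack=6)
Line 3: ['kitchen', 'south'] (min_width=13, slack=4)
Line 4: ['display', 'this', 'draw'] (min_width=17, slack=0)
Line 5: ['with', 'blue', 'sea'] (min_width=13, slack=4)
Line 6: ['pencil', 'silver'] (min_width=13, slack=4)
Line 7: ['picture', 'quick'] (min_width=13, slack=4)
Line 8: ['laser'] (min_width=5, slack=12)

Answer: |any  to  have end|
|music       sound|
|kitchen     south|
|display this draw|
|with   blue   sea|
|pencil     silver|
|picture     quick|
|laser            |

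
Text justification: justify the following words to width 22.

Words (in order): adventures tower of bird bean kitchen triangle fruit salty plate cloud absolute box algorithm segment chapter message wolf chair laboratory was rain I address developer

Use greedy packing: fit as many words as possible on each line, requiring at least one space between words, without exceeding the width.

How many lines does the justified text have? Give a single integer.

Answer: 9

Derivation:
Line 1: ['adventures', 'tower', 'of'] (min_width=19, slack=3)
Line 2: ['bird', 'bean', 'kitchen'] (min_width=17, slack=5)
Line 3: ['triangle', 'fruit', 'salty'] (min_width=20, slack=2)
Line 4: ['plate', 'cloud', 'absolute'] (min_width=20, slack=2)
Line 5: ['box', 'algorithm', 'segment'] (min_width=21, slack=1)
Line 6: ['chapter', 'message', 'wolf'] (min_width=20, slack=2)
Line 7: ['chair', 'laboratory', 'was'] (min_width=20, slack=2)
Line 8: ['rain', 'I', 'address'] (min_width=14, slack=8)
Line 9: ['developer'] (min_width=9, slack=13)
Total lines: 9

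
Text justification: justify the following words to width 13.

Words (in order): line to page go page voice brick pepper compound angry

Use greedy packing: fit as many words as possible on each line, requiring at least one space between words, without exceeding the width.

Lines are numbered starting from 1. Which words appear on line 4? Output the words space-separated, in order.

Line 1: ['line', 'to', 'page'] (min_width=12, slack=1)
Line 2: ['go', 'page', 'voice'] (min_width=13, slack=0)
Line 3: ['brick', 'pepper'] (min_width=12, slack=1)
Line 4: ['compound'] (min_width=8, slack=5)
Line 5: ['angry'] (min_width=5, slack=8)

Answer: compound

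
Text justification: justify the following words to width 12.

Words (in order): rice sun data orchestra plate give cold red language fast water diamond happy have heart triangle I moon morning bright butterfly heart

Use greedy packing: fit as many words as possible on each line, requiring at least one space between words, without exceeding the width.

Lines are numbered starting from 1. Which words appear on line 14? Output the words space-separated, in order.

Line 1: ['rice', 'sun'] (min_width=8, slack=4)
Line 2: ['data'] (min_width=4, slack=8)
Line 3: ['orchestra'] (min_width=9, slack=3)
Line 4: ['plate', 'give'] (min_width=10, slack=2)
Line 5: ['cold', 'red'] (min_width=8, slack=4)
Line 6: ['language'] (min_width=8, slack=4)
Line 7: ['fast', 'water'] (min_width=10, slack=2)
Line 8: ['diamond'] (min_width=7, slack=5)
Line 9: ['happy', 'have'] (min_width=10, slack=2)
Line 10: ['heart'] (min_width=5, slack=7)
Line 11: ['triangle', 'I'] (min_width=10, slack=2)
Line 12: ['moon', 'morning'] (min_width=12, slack=0)
Line 13: ['bright'] (min_width=6, slack=6)
Line 14: ['butterfly'] (min_width=9, slack=3)
Line 15: ['heart'] (min_width=5, slack=7)

Answer: butterfly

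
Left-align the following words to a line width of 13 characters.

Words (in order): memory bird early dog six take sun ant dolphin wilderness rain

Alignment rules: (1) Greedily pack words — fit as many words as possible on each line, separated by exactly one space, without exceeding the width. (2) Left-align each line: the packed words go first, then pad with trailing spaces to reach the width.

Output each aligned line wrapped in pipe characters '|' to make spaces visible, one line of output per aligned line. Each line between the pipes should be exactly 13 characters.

Line 1: ['memory', 'bird'] (min_width=11, slack=2)
Line 2: ['early', 'dog', 'six'] (min_width=13, slack=0)
Line 3: ['take', 'sun', 'ant'] (min_width=12, slack=1)
Line 4: ['dolphin'] (min_width=7, slack=6)
Line 5: ['wilderness'] (min_width=10, slack=3)
Line 6: ['rain'] (min_width=4, slack=9)

Answer: |memory bird  |
|early dog six|
|take sun ant |
|dolphin      |
|wilderness   |
|rain         |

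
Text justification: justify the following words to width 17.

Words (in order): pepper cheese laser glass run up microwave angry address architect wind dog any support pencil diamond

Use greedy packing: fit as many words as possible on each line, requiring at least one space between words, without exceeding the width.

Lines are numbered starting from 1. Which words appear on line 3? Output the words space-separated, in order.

Line 1: ['pepper', 'cheese'] (min_width=13, slack=4)
Line 2: ['laser', 'glass', 'run'] (min_width=15, slack=2)
Line 3: ['up', 'microwave'] (min_width=12, slack=5)
Line 4: ['angry', 'address'] (min_width=13, slack=4)
Line 5: ['architect', 'wind'] (min_width=14, slack=3)
Line 6: ['dog', 'any', 'support'] (min_width=15, slack=2)
Line 7: ['pencil', 'diamond'] (min_width=14, slack=3)

Answer: up microwave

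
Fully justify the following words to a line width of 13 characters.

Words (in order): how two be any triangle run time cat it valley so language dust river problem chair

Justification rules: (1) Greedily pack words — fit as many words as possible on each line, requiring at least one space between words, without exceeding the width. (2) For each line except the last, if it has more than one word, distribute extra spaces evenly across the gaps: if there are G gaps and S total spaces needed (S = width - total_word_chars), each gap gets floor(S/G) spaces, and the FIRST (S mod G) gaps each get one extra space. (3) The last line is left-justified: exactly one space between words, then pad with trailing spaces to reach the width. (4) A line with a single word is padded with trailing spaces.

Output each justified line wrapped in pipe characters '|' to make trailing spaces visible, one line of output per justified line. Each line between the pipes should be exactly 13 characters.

Answer: |how   two  be|
|any  triangle|
|run  time cat|
|it  valley so|
|language dust|
|river problem|
|chair        |

Derivation:
Line 1: ['how', 'two', 'be'] (min_width=10, slack=3)
Line 2: ['any', 'triangle'] (min_width=12, slack=1)
Line 3: ['run', 'time', 'cat'] (min_width=12, slack=1)
Line 4: ['it', 'valley', 'so'] (min_width=12, slack=1)
Line 5: ['language', 'dust'] (min_width=13, slack=0)
Line 6: ['river', 'problem'] (min_width=13, slack=0)
Line 7: ['chair'] (min_width=5, slack=8)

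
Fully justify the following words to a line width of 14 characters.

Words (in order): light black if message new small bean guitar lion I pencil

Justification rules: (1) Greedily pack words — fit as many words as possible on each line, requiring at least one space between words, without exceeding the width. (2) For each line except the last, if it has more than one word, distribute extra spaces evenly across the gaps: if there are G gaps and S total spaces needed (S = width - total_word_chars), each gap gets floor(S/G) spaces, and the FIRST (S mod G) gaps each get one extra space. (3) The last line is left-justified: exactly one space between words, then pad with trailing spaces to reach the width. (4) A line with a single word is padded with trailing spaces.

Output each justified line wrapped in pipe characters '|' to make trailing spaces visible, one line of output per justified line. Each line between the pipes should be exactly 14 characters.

Line 1: ['light', 'black', 'if'] (min_width=14, slack=0)
Line 2: ['message', 'new'] (min_width=11, slack=3)
Line 3: ['small', 'bean'] (min_width=10, slack=4)
Line 4: ['guitar', 'lion', 'I'] (min_width=13, slack=1)
Line 5: ['pencil'] (min_width=6, slack=8)

Answer: |light black if|
|message    new|
|small     bean|
|guitar  lion I|
|pencil        |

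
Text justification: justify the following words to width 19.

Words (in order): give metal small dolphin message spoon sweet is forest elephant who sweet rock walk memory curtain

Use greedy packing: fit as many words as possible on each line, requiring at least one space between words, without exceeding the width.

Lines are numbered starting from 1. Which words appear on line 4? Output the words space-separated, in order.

Answer: forest elephant who

Derivation:
Line 1: ['give', 'metal', 'small'] (min_width=16, slack=3)
Line 2: ['dolphin', 'message'] (min_width=15, slack=4)
Line 3: ['spoon', 'sweet', 'is'] (min_width=14, slack=5)
Line 4: ['forest', 'elephant', 'who'] (min_width=19, slack=0)
Line 5: ['sweet', 'rock', 'walk'] (min_width=15, slack=4)
Line 6: ['memory', 'curtain'] (min_width=14, slack=5)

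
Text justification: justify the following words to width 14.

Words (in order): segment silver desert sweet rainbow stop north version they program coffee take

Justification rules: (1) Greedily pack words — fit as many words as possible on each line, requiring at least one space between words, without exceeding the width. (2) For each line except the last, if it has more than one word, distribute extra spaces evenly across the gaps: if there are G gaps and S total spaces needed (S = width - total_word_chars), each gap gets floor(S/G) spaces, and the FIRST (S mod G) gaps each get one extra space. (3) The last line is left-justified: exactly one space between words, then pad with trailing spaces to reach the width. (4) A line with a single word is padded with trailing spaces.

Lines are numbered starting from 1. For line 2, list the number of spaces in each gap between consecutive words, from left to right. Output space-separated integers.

Line 1: ['segment', 'silver'] (min_width=14, slack=0)
Line 2: ['desert', 'sweet'] (min_width=12, slack=2)
Line 3: ['rainbow', 'stop'] (min_width=12, slack=2)
Line 4: ['north', 'version'] (min_width=13, slack=1)
Line 5: ['they', 'program'] (min_width=12, slack=2)
Line 6: ['coffee', 'take'] (min_width=11, slack=3)

Answer: 3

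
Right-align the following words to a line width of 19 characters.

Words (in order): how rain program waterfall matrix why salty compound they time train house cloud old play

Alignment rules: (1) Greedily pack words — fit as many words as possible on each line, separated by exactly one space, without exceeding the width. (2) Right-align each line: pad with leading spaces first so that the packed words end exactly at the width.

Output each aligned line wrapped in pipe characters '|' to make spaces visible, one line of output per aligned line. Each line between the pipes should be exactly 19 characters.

Line 1: ['how', 'rain', 'program'] (min_width=16, slack=3)
Line 2: ['waterfall', 'matrix'] (min_width=16, slack=3)
Line 3: ['why', 'salty', 'compound'] (min_width=18, slack=1)
Line 4: ['they', 'time', 'train'] (min_width=15, slack=4)
Line 5: ['house', 'cloud', 'old'] (min_width=15, slack=4)
Line 6: ['play'] (min_width=4, slack=15)

Answer: |   how rain program|
|   waterfall matrix|
| why salty compound|
|    they time train|
|    house cloud old|
|               play|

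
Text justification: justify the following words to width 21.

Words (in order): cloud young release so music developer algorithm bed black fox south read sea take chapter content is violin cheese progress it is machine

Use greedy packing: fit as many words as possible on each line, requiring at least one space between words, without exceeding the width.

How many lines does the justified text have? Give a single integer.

Line 1: ['cloud', 'young', 'release'] (min_width=19, slack=2)
Line 2: ['so', 'music', 'developer'] (min_width=18, slack=3)
Line 3: ['algorithm', 'bed', 'black'] (min_width=19, slack=2)
Line 4: ['fox', 'south', 'read', 'sea'] (min_width=18, slack=3)
Line 5: ['take', 'chapter', 'content'] (min_width=20, slack=1)
Line 6: ['is', 'violin', 'cheese'] (min_width=16, slack=5)
Line 7: ['progress', 'it', 'is'] (min_width=14, slack=7)
Line 8: ['machine'] (min_width=7, slack=14)
Total lines: 8

Answer: 8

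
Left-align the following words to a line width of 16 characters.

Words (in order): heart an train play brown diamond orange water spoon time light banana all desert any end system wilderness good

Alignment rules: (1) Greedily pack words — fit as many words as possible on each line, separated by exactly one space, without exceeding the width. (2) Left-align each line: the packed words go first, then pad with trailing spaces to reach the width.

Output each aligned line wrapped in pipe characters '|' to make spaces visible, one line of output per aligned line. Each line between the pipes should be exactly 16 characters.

Line 1: ['heart', 'an', 'train'] (min_width=14, slack=2)
Line 2: ['play', 'brown'] (min_width=10, slack=6)
Line 3: ['diamond', 'orange'] (min_width=14, slack=2)
Line 4: ['water', 'spoon', 'time'] (min_width=16, slack=0)
Line 5: ['light', 'banana', 'all'] (min_width=16, slack=0)
Line 6: ['desert', 'any', 'end'] (min_width=14, slack=2)
Line 7: ['system'] (min_width=6, slack=10)
Line 8: ['wilderness', 'good'] (min_width=15, slack=1)

Answer: |heart an train  |
|play brown      |
|diamond orange  |
|water spoon time|
|light banana all|
|desert any end  |
|system          |
|wilderness good |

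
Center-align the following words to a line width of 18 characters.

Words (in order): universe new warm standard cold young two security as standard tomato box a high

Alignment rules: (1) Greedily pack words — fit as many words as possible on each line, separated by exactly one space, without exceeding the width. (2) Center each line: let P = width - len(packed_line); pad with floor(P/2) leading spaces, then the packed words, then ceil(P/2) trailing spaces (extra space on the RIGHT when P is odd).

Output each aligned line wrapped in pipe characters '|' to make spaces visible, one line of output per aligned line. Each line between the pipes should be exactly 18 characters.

Answer: |universe new warm |
|  standard cold   |
|young two security|
|as standard tomato|
|    box a high    |

Derivation:
Line 1: ['universe', 'new', 'warm'] (min_width=17, slack=1)
Line 2: ['standard', 'cold'] (min_width=13, slack=5)
Line 3: ['young', 'two', 'security'] (min_width=18, slack=0)
Line 4: ['as', 'standard', 'tomato'] (min_width=18, slack=0)
Line 5: ['box', 'a', 'high'] (min_width=10, slack=8)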